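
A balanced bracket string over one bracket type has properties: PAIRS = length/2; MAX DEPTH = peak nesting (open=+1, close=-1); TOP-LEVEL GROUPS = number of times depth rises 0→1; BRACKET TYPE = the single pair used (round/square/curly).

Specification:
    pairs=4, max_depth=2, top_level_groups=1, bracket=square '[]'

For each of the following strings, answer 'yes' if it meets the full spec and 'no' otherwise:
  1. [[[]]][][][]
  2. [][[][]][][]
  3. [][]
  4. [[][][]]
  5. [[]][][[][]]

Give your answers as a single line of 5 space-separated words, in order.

Answer: no no no yes no

Derivation:
String 1 '[[[]]][][][]': depth seq [1 2 3 2 1 0 1 0 1 0 1 0]
  -> pairs=6 depth=3 groups=4 -> no
String 2 '[][[][]][][]': depth seq [1 0 1 2 1 2 1 0 1 0 1 0]
  -> pairs=6 depth=2 groups=4 -> no
String 3 '[][]': depth seq [1 0 1 0]
  -> pairs=2 depth=1 groups=2 -> no
String 4 '[[][][]]': depth seq [1 2 1 2 1 2 1 0]
  -> pairs=4 depth=2 groups=1 -> yes
String 5 '[[]][][[][]]': depth seq [1 2 1 0 1 0 1 2 1 2 1 0]
  -> pairs=6 depth=2 groups=3 -> no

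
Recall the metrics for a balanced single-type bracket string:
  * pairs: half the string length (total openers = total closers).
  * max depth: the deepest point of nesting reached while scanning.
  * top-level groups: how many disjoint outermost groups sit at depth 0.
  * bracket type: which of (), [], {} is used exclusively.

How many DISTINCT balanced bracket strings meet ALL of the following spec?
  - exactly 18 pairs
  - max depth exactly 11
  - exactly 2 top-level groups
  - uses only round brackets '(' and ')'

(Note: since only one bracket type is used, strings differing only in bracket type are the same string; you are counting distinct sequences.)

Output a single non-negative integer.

Spec: pairs=18 depth=11 groups=2
Count(depth <= 11) = 129322886
Count(depth <= 10) = 128297158
Count(depth == 11) = 129322886 - 128297158 = 1025728

Answer: 1025728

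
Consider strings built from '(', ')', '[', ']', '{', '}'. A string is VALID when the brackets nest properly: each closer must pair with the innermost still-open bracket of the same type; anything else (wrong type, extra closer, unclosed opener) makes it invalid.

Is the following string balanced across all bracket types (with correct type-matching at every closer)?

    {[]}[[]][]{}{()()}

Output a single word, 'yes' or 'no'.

pos 0: push '{'; stack = {
pos 1: push '['; stack = {[
pos 2: ']' matches '['; pop; stack = {
pos 3: '}' matches '{'; pop; stack = (empty)
pos 4: push '['; stack = [
pos 5: push '['; stack = [[
pos 6: ']' matches '['; pop; stack = [
pos 7: ']' matches '['; pop; stack = (empty)
pos 8: push '['; stack = [
pos 9: ']' matches '['; pop; stack = (empty)
pos 10: push '{'; stack = {
pos 11: '}' matches '{'; pop; stack = (empty)
pos 12: push '{'; stack = {
pos 13: push '('; stack = {(
pos 14: ')' matches '('; pop; stack = {
pos 15: push '('; stack = {(
pos 16: ')' matches '('; pop; stack = {
pos 17: '}' matches '{'; pop; stack = (empty)
end: stack empty → VALID
Verdict: properly nested → yes

Answer: yes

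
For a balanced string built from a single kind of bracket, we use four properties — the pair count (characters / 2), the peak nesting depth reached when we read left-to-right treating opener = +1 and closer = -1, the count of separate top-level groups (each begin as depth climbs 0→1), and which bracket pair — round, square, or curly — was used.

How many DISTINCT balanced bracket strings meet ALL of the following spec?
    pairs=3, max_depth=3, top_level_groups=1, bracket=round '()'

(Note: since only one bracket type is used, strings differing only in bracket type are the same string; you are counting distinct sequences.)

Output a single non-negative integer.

Answer: 1

Derivation:
Spec: pairs=3 depth=3 groups=1
Count(depth <= 3) = 2
Count(depth <= 2) = 1
Count(depth == 3) = 2 - 1 = 1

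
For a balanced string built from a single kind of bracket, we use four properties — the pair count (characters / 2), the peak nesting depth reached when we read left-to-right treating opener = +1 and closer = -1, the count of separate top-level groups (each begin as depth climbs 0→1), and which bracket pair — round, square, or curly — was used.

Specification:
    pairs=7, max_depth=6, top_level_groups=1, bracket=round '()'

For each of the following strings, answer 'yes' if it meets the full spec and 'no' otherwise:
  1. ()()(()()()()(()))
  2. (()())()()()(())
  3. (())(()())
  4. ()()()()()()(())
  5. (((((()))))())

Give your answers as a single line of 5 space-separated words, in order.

Answer: no no no no yes

Derivation:
String 1 '()()(()()()()(()))': depth seq [1 0 1 0 1 2 1 2 1 2 1 2 1 2 3 2 1 0]
  -> pairs=9 depth=3 groups=3 -> no
String 2 '(()())()()()(())': depth seq [1 2 1 2 1 0 1 0 1 0 1 0 1 2 1 0]
  -> pairs=8 depth=2 groups=5 -> no
String 3 '(())(()())': depth seq [1 2 1 0 1 2 1 2 1 0]
  -> pairs=5 depth=2 groups=2 -> no
String 4 '()()()()()()(())': depth seq [1 0 1 0 1 0 1 0 1 0 1 0 1 2 1 0]
  -> pairs=8 depth=2 groups=7 -> no
String 5 '(((((()))))())': depth seq [1 2 3 4 5 6 5 4 3 2 1 2 1 0]
  -> pairs=7 depth=6 groups=1 -> yes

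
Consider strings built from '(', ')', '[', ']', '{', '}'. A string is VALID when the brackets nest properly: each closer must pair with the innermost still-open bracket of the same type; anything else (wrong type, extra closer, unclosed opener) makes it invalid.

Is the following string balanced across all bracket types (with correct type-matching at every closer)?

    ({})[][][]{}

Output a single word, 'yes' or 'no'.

Answer: yes

Derivation:
pos 0: push '('; stack = (
pos 1: push '{'; stack = ({
pos 2: '}' matches '{'; pop; stack = (
pos 3: ')' matches '('; pop; stack = (empty)
pos 4: push '['; stack = [
pos 5: ']' matches '['; pop; stack = (empty)
pos 6: push '['; stack = [
pos 7: ']' matches '['; pop; stack = (empty)
pos 8: push '['; stack = [
pos 9: ']' matches '['; pop; stack = (empty)
pos 10: push '{'; stack = {
pos 11: '}' matches '{'; pop; stack = (empty)
end: stack empty → VALID
Verdict: properly nested → yes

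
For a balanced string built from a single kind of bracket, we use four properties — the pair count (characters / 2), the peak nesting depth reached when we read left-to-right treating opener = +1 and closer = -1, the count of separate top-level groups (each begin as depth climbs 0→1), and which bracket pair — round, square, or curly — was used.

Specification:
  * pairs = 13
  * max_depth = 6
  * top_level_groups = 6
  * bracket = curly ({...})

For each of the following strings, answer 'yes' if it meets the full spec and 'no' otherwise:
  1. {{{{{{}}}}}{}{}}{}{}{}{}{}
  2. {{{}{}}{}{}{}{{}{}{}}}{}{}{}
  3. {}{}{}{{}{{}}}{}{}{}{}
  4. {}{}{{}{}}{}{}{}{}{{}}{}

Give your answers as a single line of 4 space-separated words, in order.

Answer: yes no no no

Derivation:
String 1 '{{{{{{}}}}}{}{}}{}{}{}{}{}': depth seq [1 2 3 4 5 6 5 4 3 2 1 2 1 2 1 0 1 0 1 0 1 0 1 0 1 0]
  -> pairs=13 depth=6 groups=6 -> yes
String 2 '{{{}{}}{}{}{}{{}{}{}}}{}{}{}': depth seq [1 2 3 2 3 2 1 2 1 2 1 2 1 2 3 2 3 2 3 2 1 0 1 0 1 0 1 0]
  -> pairs=14 depth=3 groups=4 -> no
String 3 '{}{}{}{{}{{}}}{}{}{}{}': depth seq [1 0 1 0 1 0 1 2 1 2 3 2 1 0 1 0 1 0 1 0 1 0]
  -> pairs=11 depth=3 groups=8 -> no
String 4 '{}{}{{}{}}{}{}{}{}{{}}{}': depth seq [1 0 1 0 1 2 1 2 1 0 1 0 1 0 1 0 1 0 1 2 1 0 1 0]
  -> pairs=12 depth=2 groups=9 -> no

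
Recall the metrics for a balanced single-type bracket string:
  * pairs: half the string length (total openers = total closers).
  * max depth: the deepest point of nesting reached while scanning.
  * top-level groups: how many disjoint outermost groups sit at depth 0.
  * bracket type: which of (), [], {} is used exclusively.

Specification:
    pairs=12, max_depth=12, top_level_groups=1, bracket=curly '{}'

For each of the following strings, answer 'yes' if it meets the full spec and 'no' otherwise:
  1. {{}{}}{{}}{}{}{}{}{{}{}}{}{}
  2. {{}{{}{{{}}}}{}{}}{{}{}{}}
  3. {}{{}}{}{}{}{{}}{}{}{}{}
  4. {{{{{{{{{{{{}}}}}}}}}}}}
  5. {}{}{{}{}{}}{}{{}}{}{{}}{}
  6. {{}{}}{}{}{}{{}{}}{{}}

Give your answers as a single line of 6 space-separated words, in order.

String 1 '{{}{}}{{}}{}{}{}{}{{}{}}{}{}': depth seq [1 2 1 2 1 0 1 2 1 0 1 0 1 0 1 0 1 0 1 2 1 2 1 0 1 0 1 0]
  -> pairs=14 depth=2 groups=9 -> no
String 2 '{{}{{}{{{}}}}{}{}}{{}{}{}}': depth seq [1 2 1 2 3 2 3 4 5 4 3 2 1 2 1 2 1 0 1 2 1 2 1 2 1 0]
  -> pairs=13 depth=5 groups=2 -> no
String 3 '{}{{}}{}{}{}{{}}{}{}{}{}': depth seq [1 0 1 2 1 0 1 0 1 0 1 0 1 2 1 0 1 0 1 0 1 0 1 0]
  -> pairs=12 depth=2 groups=10 -> no
String 4 '{{{{{{{{{{{{}}}}}}}}}}}}': depth seq [1 2 3 4 5 6 7 8 9 10 11 12 11 10 9 8 7 6 5 4 3 2 1 0]
  -> pairs=12 depth=12 groups=1 -> yes
String 5 '{}{}{{}{}{}}{}{{}}{}{{}}{}': depth seq [1 0 1 0 1 2 1 2 1 2 1 0 1 0 1 2 1 0 1 0 1 2 1 0 1 0]
  -> pairs=13 depth=2 groups=8 -> no
String 6 '{{}{}}{}{}{}{{}{}}{{}}': depth seq [1 2 1 2 1 0 1 0 1 0 1 0 1 2 1 2 1 0 1 2 1 0]
  -> pairs=11 depth=2 groups=6 -> no

Answer: no no no yes no no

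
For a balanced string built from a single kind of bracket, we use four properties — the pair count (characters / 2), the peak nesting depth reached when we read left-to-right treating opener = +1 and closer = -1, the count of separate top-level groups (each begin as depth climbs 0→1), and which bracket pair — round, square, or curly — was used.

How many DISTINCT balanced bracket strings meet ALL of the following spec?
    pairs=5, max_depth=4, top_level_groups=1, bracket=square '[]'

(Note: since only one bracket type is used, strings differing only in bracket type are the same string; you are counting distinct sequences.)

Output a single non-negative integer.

Answer: 5

Derivation:
Spec: pairs=5 depth=4 groups=1
Count(depth <= 4) = 13
Count(depth <= 3) = 8
Count(depth == 4) = 13 - 8 = 5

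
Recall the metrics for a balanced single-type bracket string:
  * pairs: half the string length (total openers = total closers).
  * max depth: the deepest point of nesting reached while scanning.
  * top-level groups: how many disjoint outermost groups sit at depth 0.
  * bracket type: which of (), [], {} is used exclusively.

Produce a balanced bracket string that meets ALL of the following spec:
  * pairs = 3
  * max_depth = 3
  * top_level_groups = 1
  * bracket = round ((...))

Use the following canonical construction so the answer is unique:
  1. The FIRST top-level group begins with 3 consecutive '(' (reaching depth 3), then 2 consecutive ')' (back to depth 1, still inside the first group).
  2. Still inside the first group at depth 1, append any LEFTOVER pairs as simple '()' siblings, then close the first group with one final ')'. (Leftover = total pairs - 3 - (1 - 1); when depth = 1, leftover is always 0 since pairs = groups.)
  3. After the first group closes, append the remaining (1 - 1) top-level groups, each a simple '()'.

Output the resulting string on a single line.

Answer: ((()))

Derivation:
Spec: pairs=3 depth=3 groups=1
Leftover pairs = 3 - 3 - (1-1) = 0
First group: deep chain of depth 3 + 0 sibling pairs
Remaining 0 groups: simple '()' each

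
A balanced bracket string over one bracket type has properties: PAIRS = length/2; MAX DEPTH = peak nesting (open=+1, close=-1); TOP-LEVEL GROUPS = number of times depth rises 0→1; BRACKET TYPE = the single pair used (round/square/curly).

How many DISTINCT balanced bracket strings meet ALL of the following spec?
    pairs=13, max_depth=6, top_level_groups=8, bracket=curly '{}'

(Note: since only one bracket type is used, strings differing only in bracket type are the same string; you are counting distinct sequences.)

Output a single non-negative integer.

Answer: 8

Derivation:
Spec: pairs=13 depth=6 groups=8
Count(depth <= 6) = 3808
Count(depth <= 5) = 3800
Count(depth == 6) = 3808 - 3800 = 8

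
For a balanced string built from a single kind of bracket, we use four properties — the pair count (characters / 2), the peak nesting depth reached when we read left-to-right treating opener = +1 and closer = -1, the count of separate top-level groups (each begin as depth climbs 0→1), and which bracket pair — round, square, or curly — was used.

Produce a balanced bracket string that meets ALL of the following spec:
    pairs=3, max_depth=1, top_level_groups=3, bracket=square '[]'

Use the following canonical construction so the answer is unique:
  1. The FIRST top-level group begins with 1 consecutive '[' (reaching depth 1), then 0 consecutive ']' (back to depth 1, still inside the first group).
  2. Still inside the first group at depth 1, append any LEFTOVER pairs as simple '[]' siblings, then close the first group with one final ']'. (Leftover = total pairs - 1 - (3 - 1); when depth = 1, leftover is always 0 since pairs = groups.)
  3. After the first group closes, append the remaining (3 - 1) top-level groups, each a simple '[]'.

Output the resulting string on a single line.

Spec: pairs=3 depth=1 groups=3
Leftover pairs = 3 - 1 - (3-1) = 0
First group: deep chain of depth 1 + 0 sibling pairs
Remaining 2 groups: simple '[]' each

Answer: [][][]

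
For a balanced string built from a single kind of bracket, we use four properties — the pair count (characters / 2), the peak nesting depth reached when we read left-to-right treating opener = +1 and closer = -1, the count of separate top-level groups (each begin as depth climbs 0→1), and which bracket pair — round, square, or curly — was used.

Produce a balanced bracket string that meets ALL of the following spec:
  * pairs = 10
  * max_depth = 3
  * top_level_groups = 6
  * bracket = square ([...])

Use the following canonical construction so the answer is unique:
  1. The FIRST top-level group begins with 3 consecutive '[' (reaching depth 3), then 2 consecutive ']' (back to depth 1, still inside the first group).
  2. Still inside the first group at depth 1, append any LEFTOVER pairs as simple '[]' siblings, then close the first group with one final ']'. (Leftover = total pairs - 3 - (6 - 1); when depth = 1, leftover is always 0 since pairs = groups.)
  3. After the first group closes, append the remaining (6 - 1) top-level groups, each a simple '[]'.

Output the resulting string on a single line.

Spec: pairs=10 depth=3 groups=6
Leftover pairs = 10 - 3 - (6-1) = 2
First group: deep chain of depth 3 + 2 sibling pairs
Remaining 5 groups: simple '[]' each

Answer: [[[]][][]][][][][][]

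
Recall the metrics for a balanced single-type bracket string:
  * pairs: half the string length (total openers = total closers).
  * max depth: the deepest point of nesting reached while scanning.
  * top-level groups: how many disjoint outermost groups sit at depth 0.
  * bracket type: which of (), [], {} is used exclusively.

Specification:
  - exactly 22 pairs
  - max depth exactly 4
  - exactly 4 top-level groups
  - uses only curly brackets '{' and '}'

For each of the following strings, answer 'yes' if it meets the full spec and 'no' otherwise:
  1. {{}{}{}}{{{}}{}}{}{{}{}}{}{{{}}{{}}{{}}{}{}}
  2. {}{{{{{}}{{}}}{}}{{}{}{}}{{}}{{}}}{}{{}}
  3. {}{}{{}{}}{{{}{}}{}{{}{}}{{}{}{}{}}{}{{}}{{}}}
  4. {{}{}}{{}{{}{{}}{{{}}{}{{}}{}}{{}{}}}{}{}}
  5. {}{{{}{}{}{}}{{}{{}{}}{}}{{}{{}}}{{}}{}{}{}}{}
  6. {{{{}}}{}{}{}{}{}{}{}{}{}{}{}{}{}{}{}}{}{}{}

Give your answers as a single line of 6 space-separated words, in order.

Answer: no no no no no yes

Derivation:
String 1 '{{}{}{}}{{{}}{}}{}{{}{}}{}{{{}}{{}}{{}}{}{}}': depth seq [1 2 1 2 1 2 1 0 1 2 3 2 1 2 1 0 1 0 1 2 1 2 1 0 1 0 1 2 3 2 1 2 3 2 1 2 3 2 1 2 1 2 1 0]
  -> pairs=22 depth=3 groups=6 -> no
String 2 '{}{{{{{}}{{}}}{}}{{}{}{}}{{}}{{}}}{}{{}}': depth seq [1 0 1 2 3 4 5 4 3 4 5 4 3 2 3 2 1 2 3 2 3 2 3 2 1 2 3 2 1 2 3 2 1 0 1 0 1 2 1 0]
  -> pairs=20 depth=5 groups=4 -> no
String 3 '{}{}{{}{}}{{{}{}}{}{{}{}}{{}{}{}{}}{}{{}}{{}}}': depth seq [1 0 1 0 1 2 1 2 1 0 1 2 3 2 3 2 1 2 1 2 3 2 3 2 1 2 3 2 3 2 3 2 3 2 1 2 1 2 3 2 1 2 3 2 1 0]
  -> pairs=23 depth=3 groups=4 -> no
String 4 '{{}{}}{{}{{}{{}}{{{}}{}{{}}{}}{{}{}}}{}{}}': depth seq [1 2 1 2 1 0 1 2 1 2 3 2 3 4 3 2 3 4 5 4 3 4 3 4 5 4 3 4 3 2 3 4 3 4 3 2 1 2 1 2 1 0]
  -> pairs=21 depth=5 groups=2 -> no
String 5 '{}{{{}{}{}{}}{{}{{}{}}{}}{{}{{}}}{{}}{}{}{}}{}': depth seq [1 0 1 2 3 2 3 2 3 2 3 2 1 2 3 2 3 4 3 4 3 2 3 2 1 2 3 2 3 4 3 2 1 2 3 2 1 2 1 2 1 2 1 0 1 0]
  -> pairs=23 depth=4 groups=3 -> no
String 6 '{{{{}}}{}{}{}{}{}{}{}{}{}{}{}{}{}{}{}}{}{}{}': depth seq [1 2 3 4 3 2 1 2 1 2 1 2 1 2 1 2 1 2 1 2 1 2 1 2 1 2 1 2 1 2 1 2 1 2 1 2 1 0 1 0 1 0 1 0]
  -> pairs=22 depth=4 groups=4 -> yes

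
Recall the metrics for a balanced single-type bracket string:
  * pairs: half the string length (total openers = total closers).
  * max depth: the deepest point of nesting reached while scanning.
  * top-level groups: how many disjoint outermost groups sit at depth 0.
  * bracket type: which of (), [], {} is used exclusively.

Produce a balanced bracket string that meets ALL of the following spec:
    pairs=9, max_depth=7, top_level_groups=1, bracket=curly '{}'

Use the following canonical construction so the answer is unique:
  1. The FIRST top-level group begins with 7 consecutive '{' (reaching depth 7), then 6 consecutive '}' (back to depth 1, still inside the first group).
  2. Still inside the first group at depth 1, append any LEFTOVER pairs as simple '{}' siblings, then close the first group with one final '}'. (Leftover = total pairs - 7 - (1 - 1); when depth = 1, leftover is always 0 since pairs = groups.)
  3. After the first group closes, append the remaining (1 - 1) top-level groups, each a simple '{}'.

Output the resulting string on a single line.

Spec: pairs=9 depth=7 groups=1
Leftover pairs = 9 - 7 - (1-1) = 2
First group: deep chain of depth 7 + 2 sibling pairs
Remaining 0 groups: simple '{}' each

Answer: {{{{{{{}}}}}}{}{}}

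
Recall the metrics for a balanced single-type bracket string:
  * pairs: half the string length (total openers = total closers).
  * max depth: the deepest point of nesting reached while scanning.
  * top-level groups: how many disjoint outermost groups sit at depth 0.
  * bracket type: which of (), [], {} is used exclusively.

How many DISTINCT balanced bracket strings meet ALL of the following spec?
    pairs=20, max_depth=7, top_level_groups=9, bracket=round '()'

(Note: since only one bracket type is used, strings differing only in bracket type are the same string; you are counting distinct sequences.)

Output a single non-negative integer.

Answer: 648324

Derivation:
Spec: pairs=20 depth=7 groups=9
Count(depth <= 7) = 24404805
Count(depth <= 6) = 23756481
Count(depth == 7) = 24404805 - 23756481 = 648324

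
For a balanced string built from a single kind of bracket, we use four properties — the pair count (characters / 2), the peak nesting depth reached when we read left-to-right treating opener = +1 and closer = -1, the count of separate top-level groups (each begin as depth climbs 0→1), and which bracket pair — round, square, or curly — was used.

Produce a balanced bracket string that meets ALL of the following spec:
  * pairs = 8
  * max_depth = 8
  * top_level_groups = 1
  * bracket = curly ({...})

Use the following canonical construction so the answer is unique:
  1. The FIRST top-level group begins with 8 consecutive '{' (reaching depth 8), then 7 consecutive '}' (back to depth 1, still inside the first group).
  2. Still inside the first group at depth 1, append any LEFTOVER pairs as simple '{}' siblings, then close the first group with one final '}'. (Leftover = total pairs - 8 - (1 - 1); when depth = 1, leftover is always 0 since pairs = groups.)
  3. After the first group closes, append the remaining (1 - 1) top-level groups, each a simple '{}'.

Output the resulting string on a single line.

Answer: {{{{{{{{}}}}}}}}

Derivation:
Spec: pairs=8 depth=8 groups=1
Leftover pairs = 8 - 8 - (1-1) = 0
First group: deep chain of depth 8 + 0 sibling pairs
Remaining 0 groups: simple '{}' each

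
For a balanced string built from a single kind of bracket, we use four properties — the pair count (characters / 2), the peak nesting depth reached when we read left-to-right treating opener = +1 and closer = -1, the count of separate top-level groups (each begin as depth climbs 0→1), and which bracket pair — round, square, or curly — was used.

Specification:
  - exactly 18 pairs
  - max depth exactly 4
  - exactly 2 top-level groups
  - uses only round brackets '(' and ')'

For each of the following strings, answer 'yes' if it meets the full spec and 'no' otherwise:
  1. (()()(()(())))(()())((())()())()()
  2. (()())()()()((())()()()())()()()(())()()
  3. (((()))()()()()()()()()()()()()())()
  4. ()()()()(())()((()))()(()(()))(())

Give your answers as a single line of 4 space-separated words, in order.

Answer: no no yes no

Derivation:
String 1 '(()()(()(())))(()())((())()())()()': depth seq [1 2 1 2 1 2 3 2 3 4 3 2 1 0 1 2 1 2 1 0 1 2 3 2 1 2 1 2 1 0 1 0 1 0]
  -> pairs=17 depth=4 groups=5 -> no
String 2 '(()())()()()((())()()()())()()()(())()()': depth seq [1 2 1 2 1 0 1 0 1 0 1 0 1 2 3 2 1 2 1 2 1 2 1 2 1 0 1 0 1 0 1 0 1 2 1 0 1 0 1 0]
  -> pairs=20 depth=3 groups=11 -> no
String 3 '(((()))()()()()()()()()()()()()())()': depth seq [1 2 3 4 3 2 1 2 1 2 1 2 1 2 1 2 1 2 1 2 1 2 1 2 1 2 1 2 1 2 1 2 1 0 1 0]
  -> pairs=18 depth=4 groups=2 -> yes
String 4 '()()()()(())()((()))()(()(()))(())': depth seq [1 0 1 0 1 0 1 0 1 2 1 0 1 0 1 2 3 2 1 0 1 0 1 2 1 2 3 2 1 0 1 2 1 0]
  -> pairs=17 depth=3 groups=10 -> no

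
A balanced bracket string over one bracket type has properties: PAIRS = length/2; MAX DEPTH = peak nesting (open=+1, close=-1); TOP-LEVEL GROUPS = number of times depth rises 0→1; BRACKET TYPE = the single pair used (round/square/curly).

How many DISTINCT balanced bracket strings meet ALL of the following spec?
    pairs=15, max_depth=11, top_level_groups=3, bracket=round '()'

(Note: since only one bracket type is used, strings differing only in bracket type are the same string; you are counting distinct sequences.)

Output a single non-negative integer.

Spec: pairs=15 depth=11 groups=3
Count(depth <= 11) = 1931468
Count(depth <= 10) = 1930718
Count(depth == 11) = 1931468 - 1930718 = 750

Answer: 750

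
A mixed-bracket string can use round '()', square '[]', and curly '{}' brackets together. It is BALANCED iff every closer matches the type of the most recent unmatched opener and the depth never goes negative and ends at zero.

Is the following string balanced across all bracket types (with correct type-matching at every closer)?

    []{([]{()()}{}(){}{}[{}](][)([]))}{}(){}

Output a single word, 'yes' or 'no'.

pos 0: push '['; stack = [
pos 1: ']' matches '['; pop; stack = (empty)
pos 2: push '{'; stack = {
pos 3: push '('; stack = {(
pos 4: push '['; stack = {([
pos 5: ']' matches '['; pop; stack = {(
pos 6: push '{'; stack = {({
pos 7: push '('; stack = {({(
pos 8: ')' matches '('; pop; stack = {({
pos 9: push '('; stack = {({(
pos 10: ')' matches '('; pop; stack = {({
pos 11: '}' matches '{'; pop; stack = {(
pos 12: push '{'; stack = {({
pos 13: '}' matches '{'; pop; stack = {(
pos 14: push '('; stack = {((
pos 15: ')' matches '('; pop; stack = {(
pos 16: push '{'; stack = {({
pos 17: '}' matches '{'; pop; stack = {(
pos 18: push '{'; stack = {({
pos 19: '}' matches '{'; pop; stack = {(
pos 20: push '['; stack = {([
pos 21: push '{'; stack = {([{
pos 22: '}' matches '{'; pop; stack = {([
pos 23: ']' matches '['; pop; stack = {(
pos 24: push '('; stack = {((
pos 25: saw closer ']' but top of stack is '(' (expected ')') → INVALID
Verdict: type mismatch at position 25: ']' closes '(' → no

Answer: no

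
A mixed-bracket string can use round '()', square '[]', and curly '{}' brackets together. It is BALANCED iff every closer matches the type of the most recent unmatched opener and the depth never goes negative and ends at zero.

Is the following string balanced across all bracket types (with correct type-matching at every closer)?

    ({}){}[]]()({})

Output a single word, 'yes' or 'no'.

Answer: no

Derivation:
pos 0: push '('; stack = (
pos 1: push '{'; stack = ({
pos 2: '}' matches '{'; pop; stack = (
pos 3: ')' matches '('; pop; stack = (empty)
pos 4: push '{'; stack = {
pos 5: '}' matches '{'; pop; stack = (empty)
pos 6: push '['; stack = [
pos 7: ']' matches '['; pop; stack = (empty)
pos 8: saw closer ']' but stack is empty → INVALID
Verdict: unmatched closer ']' at position 8 → no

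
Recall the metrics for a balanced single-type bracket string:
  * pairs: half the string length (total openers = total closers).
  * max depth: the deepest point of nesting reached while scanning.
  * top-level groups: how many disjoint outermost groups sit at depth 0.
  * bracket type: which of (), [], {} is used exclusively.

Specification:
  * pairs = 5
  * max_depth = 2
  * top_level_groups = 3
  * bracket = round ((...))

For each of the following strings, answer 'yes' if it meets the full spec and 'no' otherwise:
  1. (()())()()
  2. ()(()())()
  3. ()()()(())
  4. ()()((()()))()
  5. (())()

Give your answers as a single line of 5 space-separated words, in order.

String 1 '(()())()()': depth seq [1 2 1 2 1 0 1 0 1 0]
  -> pairs=5 depth=2 groups=3 -> yes
String 2 '()(()())()': depth seq [1 0 1 2 1 2 1 0 1 0]
  -> pairs=5 depth=2 groups=3 -> yes
String 3 '()()()(())': depth seq [1 0 1 0 1 0 1 2 1 0]
  -> pairs=5 depth=2 groups=4 -> no
String 4 '()()((()()))()': depth seq [1 0 1 0 1 2 3 2 3 2 1 0 1 0]
  -> pairs=7 depth=3 groups=4 -> no
String 5 '(())()': depth seq [1 2 1 0 1 0]
  -> pairs=3 depth=2 groups=2 -> no

Answer: yes yes no no no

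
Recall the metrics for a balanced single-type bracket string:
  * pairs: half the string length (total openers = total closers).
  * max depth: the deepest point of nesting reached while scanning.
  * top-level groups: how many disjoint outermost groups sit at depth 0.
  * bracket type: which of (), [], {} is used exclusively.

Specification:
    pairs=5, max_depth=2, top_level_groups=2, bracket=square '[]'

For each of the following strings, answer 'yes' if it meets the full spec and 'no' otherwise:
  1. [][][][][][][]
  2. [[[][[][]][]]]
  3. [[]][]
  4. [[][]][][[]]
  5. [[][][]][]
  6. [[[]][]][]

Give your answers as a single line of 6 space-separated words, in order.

Answer: no no no no yes no

Derivation:
String 1 '[][][][][][][]': depth seq [1 0 1 0 1 0 1 0 1 0 1 0 1 0]
  -> pairs=7 depth=1 groups=7 -> no
String 2 '[[[][[][]][]]]': depth seq [1 2 3 2 3 4 3 4 3 2 3 2 1 0]
  -> pairs=7 depth=4 groups=1 -> no
String 3 '[[]][]': depth seq [1 2 1 0 1 0]
  -> pairs=3 depth=2 groups=2 -> no
String 4 '[[][]][][[]]': depth seq [1 2 1 2 1 0 1 0 1 2 1 0]
  -> pairs=6 depth=2 groups=3 -> no
String 5 '[[][][]][]': depth seq [1 2 1 2 1 2 1 0 1 0]
  -> pairs=5 depth=2 groups=2 -> yes
String 6 '[[[]][]][]': depth seq [1 2 3 2 1 2 1 0 1 0]
  -> pairs=5 depth=3 groups=2 -> no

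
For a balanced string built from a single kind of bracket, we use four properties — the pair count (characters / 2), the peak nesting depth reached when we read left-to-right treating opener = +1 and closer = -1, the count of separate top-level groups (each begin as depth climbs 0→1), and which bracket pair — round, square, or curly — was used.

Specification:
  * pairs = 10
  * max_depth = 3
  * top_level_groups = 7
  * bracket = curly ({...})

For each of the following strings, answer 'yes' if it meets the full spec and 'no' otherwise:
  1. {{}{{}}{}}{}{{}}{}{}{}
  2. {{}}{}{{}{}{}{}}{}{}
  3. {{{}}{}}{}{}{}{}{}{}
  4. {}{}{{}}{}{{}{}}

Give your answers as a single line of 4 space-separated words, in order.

Answer: no no yes no

Derivation:
String 1 '{{}{{}}{}}{}{{}}{}{}{}': depth seq [1 2 1 2 3 2 1 2 1 0 1 0 1 2 1 0 1 0 1 0 1 0]
  -> pairs=11 depth=3 groups=6 -> no
String 2 '{{}}{}{{}{}{}{}}{}{}': depth seq [1 2 1 0 1 0 1 2 1 2 1 2 1 2 1 0 1 0 1 0]
  -> pairs=10 depth=2 groups=5 -> no
String 3 '{{{}}{}}{}{}{}{}{}{}': depth seq [1 2 3 2 1 2 1 0 1 0 1 0 1 0 1 0 1 0 1 0]
  -> pairs=10 depth=3 groups=7 -> yes
String 4 '{}{}{{}}{}{{}{}}': depth seq [1 0 1 0 1 2 1 0 1 0 1 2 1 2 1 0]
  -> pairs=8 depth=2 groups=5 -> no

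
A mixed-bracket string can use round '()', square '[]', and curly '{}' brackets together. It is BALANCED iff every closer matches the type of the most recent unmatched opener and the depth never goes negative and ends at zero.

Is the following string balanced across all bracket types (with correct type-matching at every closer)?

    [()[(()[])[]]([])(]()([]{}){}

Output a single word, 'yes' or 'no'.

Answer: no

Derivation:
pos 0: push '['; stack = [
pos 1: push '('; stack = [(
pos 2: ')' matches '('; pop; stack = [
pos 3: push '['; stack = [[
pos 4: push '('; stack = [[(
pos 5: push '('; stack = [[((
pos 6: ')' matches '('; pop; stack = [[(
pos 7: push '['; stack = [[([
pos 8: ']' matches '['; pop; stack = [[(
pos 9: ')' matches '('; pop; stack = [[
pos 10: push '['; stack = [[[
pos 11: ']' matches '['; pop; stack = [[
pos 12: ']' matches '['; pop; stack = [
pos 13: push '('; stack = [(
pos 14: push '['; stack = [([
pos 15: ']' matches '['; pop; stack = [(
pos 16: ')' matches '('; pop; stack = [
pos 17: push '('; stack = [(
pos 18: saw closer ']' but top of stack is '(' (expected ')') → INVALID
Verdict: type mismatch at position 18: ']' closes '(' → no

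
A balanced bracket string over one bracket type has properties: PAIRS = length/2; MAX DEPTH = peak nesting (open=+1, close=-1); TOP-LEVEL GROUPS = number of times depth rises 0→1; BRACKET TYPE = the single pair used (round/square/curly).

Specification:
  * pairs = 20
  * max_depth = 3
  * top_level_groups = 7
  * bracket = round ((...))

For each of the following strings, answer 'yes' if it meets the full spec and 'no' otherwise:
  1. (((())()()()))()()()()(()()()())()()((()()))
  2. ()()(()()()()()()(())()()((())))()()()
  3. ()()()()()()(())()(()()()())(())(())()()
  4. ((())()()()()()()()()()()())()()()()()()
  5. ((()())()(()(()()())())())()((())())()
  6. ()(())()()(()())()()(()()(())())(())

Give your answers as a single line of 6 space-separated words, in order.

Answer: no no no yes no no

Derivation:
String 1 '(((())()()()))()()()()(()()()())()()((()()))': depth seq [1 2 3 4 3 2 3 2 3 2 3 2 1 0 1 0 1 0 1 0 1 0 1 2 1 2 1 2 1 2 1 0 1 0 1 0 1 2 3 2 3 2 1 0]
  -> pairs=22 depth=4 groups=9 -> no
String 2 '()()(()()()()()()(())()()((())))()()()': depth seq [1 0 1 0 1 2 1 2 1 2 1 2 1 2 1 2 1 2 3 2 1 2 1 2 1 2 3 4 3 2 1 0 1 0 1 0 1 0]
  -> pairs=19 depth=4 groups=6 -> no
String 3 '()()()()()()(())()(()()()())(())(())()()': depth seq [1 0 1 0 1 0 1 0 1 0 1 0 1 2 1 0 1 0 1 2 1 2 1 2 1 2 1 0 1 2 1 0 1 2 1 0 1 0 1 0]
  -> pairs=20 depth=2 groups=13 -> no
String 4 '((())()()()()()()()()()()())()()()()()()': depth seq [1 2 3 2 1 2 1 2 1 2 1 2 1 2 1 2 1 2 1 2 1 2 1 2 1 2 1 0 1 0 1 0 1 0 1 0 1 0 1 0]
  -> pairs=20 depth=3 groups=7 -> yes
String 5 '((()())()(()(()()())())())()((())())()': depth seq [1 2 3 2 3 2 1 2 1 2 3 2 3 4 3 4 3 4 3 2 3 2 1 2 1 0 1 0 1 2 3 2 1 2 1 0 1 0]
  -> pairs=19 depth=4 groups=4 -> no
String 6 '()(())()()(()())()()(()()(())())(())': depth seq [1 0 1 2 1 0 1 0 1 0 1 2 1 2 1 0 1 0 1 0 1 2 1 2 1 2 3 2 1 2 1 0 1 2 1 0]
  -> pairs=18 depth=3 groups=9 -> no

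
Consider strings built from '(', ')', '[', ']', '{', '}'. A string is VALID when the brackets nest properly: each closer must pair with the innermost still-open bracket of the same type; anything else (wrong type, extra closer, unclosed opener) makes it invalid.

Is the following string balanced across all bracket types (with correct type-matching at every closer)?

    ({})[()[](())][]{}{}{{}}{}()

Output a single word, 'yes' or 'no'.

pos 0: push '('; stack = (
pos 1: push '{'; stack = ({
pos 2: '}' matches '{'; pop; stack = (
pos 3: ')' matches '('; pop; stack = (empty)
pos 4: push '['; stack = [
pos 5: push '('; stack = [(
pos 6: ')' matches '('; pop; stack = [
pos 7: push '['; stack = [[
pos 8: ']' matches '['; pop; stack = [
pos 9: push '('; stack = [(
pos 10: push '('; stack = [((
pos 11: ')' matches '('; pop; stack = [(
pos 12: ')' matches '('; pop; stack = [
pos 13: ']' matches '['; pop; stack = (empty)
pos 14: push '['; stack = [
pos 15: ']' matches '['; pop; stack = (empty)
pos 16: push '{'; stack = {
pos 17: '}' matches '{'; pop; stack = (empty)
pos 18: push '{'; stack = {
pos 19: '}' matches '{'; pop; stack = (empty)
pos 20: push '{'; stack = {
pos 21: push '{'; stack = {{
pos 22: '}' matches '{'; pop; stack = {
pos 23: '}' matches '{'; pop; stack = (empty)
pos 24: push '{'; stack = {
pos 25: '}' matches '{'; pop; stack = (empty)
pos 26: push '('; stack = (
pos 27: ')' matches '('; pop; stack = (empty)
end: stack empty → VALID
Verdict: properly nested → yes

Answer: yes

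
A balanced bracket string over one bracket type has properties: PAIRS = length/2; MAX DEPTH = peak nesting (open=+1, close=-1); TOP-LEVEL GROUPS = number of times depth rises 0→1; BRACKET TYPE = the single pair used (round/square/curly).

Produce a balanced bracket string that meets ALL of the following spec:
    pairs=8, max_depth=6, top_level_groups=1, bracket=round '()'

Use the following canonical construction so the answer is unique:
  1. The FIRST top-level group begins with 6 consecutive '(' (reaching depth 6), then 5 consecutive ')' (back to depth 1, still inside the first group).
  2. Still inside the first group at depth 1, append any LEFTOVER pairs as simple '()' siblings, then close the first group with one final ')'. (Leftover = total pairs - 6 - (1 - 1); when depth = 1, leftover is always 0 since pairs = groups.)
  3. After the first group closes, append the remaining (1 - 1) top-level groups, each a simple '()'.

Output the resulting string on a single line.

Answer: (((((()))))()())

Derivation:
Spec: pairs=8 depth=6 groups=1
Leftover pairs = 8 - 6 - (1-1) = 2
First group: deep chain of depth 6 + 2 sibling pairs
Remaining 0 groups: simple '()' each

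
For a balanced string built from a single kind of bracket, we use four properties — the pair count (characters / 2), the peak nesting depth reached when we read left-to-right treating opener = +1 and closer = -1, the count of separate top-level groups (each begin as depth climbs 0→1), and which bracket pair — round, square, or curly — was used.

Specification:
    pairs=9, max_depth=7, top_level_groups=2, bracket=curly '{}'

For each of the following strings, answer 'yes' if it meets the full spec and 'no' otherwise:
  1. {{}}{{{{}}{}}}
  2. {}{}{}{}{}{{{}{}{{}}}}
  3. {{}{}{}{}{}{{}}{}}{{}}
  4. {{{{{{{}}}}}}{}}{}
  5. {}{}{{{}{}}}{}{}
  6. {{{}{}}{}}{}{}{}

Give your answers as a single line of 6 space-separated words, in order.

String 1 '{{}}{{{{}}{}}}': depth seq [1 2 1 0 1 2 3 4 3 2 3 2 1 0]
  -> pairs=7 depth=4 groups=2 -> no
String 2 '{}{}{}{}{}{{{}{}{{}}}}': depth seq [1 0 1 0 1 0 1 0 1 0 1 2 3 2 3 2 3 4 3 2 1 0]
  -> pairs=11 depth=4 groups=6 -> no
String 3 '{{}{}{}{}{}{{}}{}}{{}}': depth seq [1 2 1 2 1 2 1 2 1 2 1 2 3 2 1 2 1 0 1 2 1 0]
  -> pairs=11 depth=3 groups=2 -> no
String 4 '{{{{{{{}}}}}}{}}{}': depth seq [1 2 3 4 5 6 7 6 5 4 3 2 1 2 1 0 1 0]
  -> pairs=9 depth=7 groups=2 -> yes
String 5 '{}{}{{{}{}}}{}{}': depth seq [1 0 1 0 1 2 3 2 3 2 1 0 1 0 1 0]
  -> pairs=8 depth=3 groups=5 -> no
String 6 '{{{}{}}{}}{}{}{}': depth seq [1 2 3 2 3 2 1 2 1 0 1 0 1 0 1 0]
  -> pairs=8 depth=3 groups=4 -> no

Answer: no no no yes no no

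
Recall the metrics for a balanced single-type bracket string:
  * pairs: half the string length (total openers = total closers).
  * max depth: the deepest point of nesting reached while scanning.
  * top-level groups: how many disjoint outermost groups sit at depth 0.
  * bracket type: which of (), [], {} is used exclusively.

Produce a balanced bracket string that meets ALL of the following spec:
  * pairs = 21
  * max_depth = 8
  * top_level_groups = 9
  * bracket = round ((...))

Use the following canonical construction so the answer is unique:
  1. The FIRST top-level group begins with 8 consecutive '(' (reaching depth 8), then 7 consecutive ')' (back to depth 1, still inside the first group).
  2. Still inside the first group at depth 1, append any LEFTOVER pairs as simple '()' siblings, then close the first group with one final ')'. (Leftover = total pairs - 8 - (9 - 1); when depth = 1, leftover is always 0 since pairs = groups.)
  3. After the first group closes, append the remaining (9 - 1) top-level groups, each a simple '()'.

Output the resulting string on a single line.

Spec: pairs=21 depth=8 groups=9
Leftover pairs = 21 - 8 - (9-1) = 5
First group: deep chain of depth 8 + 5 sibling pairs
Remaining 8 groups: simple '()' each

Answer: (((((((()))))))()()()()())()()()()()()()()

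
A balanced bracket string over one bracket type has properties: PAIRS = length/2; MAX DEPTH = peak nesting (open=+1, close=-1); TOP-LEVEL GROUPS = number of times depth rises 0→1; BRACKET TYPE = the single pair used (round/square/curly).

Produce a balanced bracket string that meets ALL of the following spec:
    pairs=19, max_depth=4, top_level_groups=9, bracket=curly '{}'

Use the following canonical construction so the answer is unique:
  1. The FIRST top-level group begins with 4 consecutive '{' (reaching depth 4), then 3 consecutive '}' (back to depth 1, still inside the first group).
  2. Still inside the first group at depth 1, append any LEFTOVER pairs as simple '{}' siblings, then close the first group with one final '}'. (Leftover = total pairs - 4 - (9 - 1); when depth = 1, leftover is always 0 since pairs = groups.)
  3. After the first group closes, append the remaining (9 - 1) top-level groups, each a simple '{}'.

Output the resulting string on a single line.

Spec: pairs=19 depth=4 groups=9
Leftover pairs = 19 - 4 - (9-1) = 7
First group: deep chain of depth 4 + 7 sibling pairs
Remaining 8 groups: simple '{}' each

Answer: {{{{}}}{}{}{}{}{}{}{}}{}{}{}{}{}{}{}{}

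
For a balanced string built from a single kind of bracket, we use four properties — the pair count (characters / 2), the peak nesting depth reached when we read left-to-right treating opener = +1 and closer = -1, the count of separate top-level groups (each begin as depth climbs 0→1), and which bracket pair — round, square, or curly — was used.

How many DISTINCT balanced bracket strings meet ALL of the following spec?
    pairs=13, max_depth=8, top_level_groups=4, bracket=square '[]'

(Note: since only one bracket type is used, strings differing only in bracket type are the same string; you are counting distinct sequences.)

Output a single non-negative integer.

Answer: 600

Derivation:
Spec: pairs=13 depth=8 groups=4
Count(depth <= 8) = 90364
Count(depth <= 7) = 89764
Count(depth == 8) = 90364 - 89764 = 600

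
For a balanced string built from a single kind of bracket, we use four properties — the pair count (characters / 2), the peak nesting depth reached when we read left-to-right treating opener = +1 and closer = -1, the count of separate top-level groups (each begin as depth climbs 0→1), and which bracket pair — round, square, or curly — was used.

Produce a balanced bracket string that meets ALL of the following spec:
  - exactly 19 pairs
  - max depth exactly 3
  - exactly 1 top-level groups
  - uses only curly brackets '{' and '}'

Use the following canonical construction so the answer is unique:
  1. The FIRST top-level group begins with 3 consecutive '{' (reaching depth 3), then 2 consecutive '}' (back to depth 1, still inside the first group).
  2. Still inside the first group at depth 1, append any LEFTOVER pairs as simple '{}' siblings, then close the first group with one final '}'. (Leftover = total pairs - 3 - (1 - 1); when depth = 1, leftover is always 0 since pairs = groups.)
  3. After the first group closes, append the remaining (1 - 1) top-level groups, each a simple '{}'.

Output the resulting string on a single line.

Spec: pairs=19 depth=3 groups=1
Leftover pairs = 19 - 3 - (1-1) = 16
First group: deep chain of depth 3 + 16 sibling pairs
Remaining 0 groups: simple '{}' each

Answer: {{{}}{}{}{}{}{}{}{}{}{}{}{}{}{}{}{}{}}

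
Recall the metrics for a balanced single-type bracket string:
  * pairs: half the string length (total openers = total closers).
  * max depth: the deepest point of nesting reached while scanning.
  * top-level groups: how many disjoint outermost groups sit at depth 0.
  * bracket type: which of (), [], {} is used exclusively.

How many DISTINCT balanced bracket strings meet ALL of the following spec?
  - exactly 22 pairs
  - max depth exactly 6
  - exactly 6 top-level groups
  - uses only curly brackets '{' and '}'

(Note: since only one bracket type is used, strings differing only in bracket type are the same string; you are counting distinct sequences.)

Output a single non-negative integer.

Spec: pairs=22 depth=6 groups=6
Count(depth <= 6) = 2683421004
Count(depth <= 5) = 1831403688
Count(depth == 6) = 2683421004 - 1831403688 = 852017316

Answer: 852017316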